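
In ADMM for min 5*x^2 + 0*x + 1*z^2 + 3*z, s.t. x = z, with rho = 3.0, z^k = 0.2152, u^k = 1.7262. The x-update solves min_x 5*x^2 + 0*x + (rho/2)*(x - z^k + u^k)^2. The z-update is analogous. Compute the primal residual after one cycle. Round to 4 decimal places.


ADMM iteration with rho = 3.0, z^k = 0.2152, u^k = 1.7262
Step 1: x-update.
Minimize 5*x^2 + 0*x + (3.0/2)*(x - 0.2152 + 1.7262)^2
FOC: (2*5 + 3.0)*x = 0 + 3.0*(0.2152 - 1.7262)
x^{k+1} = -0.3487
Step 2: z-update.
Minimize 1*z^2 + 3*z + (3.0/2)*(-0.3487 - z + 1.7262)^2
FOC: (2*1 + 3.0)*z = -3 + 3.0*(-0.3487 + 1.7262)
z^{k+1} = 0.2265
Step 3: u-update.
u^{k+1} = 1.7262 - 0.3487 - 0.2265 = 1.151
Step 4: Primal residual = |-0.3487 - 0.2265| = 0.5752


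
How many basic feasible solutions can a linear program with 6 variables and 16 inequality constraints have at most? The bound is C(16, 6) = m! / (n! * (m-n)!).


Each vertex corresponds to some choice of n active constraints out of m, so the number of vertices is at most C(m, n) = m! / (n!(m-n)!).
m = 16, n = 6
Numerator: 16 * 15 * 14 * 13 * 12 * 11
Denominator: 6! = 720
C(16, 6) = 8008


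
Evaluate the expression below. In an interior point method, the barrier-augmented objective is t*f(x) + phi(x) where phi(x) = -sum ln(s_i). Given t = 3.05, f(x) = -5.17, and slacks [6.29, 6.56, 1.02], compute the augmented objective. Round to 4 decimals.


Step 1: Compute log-barrier.
ln values: [1.839, 1.881, 0.0198]
phi = -(1.839 + 1.881 + 0.0198) = -3.7398
Step 2: Compute augmented objective.
t*f(x) = 3.05*-5.17 = -15.7685
Total = -15.7685 - 3.7398 = -19.5083


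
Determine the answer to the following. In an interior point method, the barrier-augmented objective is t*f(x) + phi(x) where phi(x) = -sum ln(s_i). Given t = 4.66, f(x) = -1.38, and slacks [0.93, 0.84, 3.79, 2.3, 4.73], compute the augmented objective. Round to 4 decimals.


Step 1: Compute log-barrier.
ln values: [-0.0726, -0.1744, 1.3324, 0.8329, 1.5539]
phi = -(-0.0726 - 0.1744 + 1.3324 + 0.8329 + 1.5539) = -3.4723
Step 2: Compute augmented objective.
t*f(x) = 4.66*-1.38 = -6.4308
Total = -6.4308 - 3.4723 = -9.9031


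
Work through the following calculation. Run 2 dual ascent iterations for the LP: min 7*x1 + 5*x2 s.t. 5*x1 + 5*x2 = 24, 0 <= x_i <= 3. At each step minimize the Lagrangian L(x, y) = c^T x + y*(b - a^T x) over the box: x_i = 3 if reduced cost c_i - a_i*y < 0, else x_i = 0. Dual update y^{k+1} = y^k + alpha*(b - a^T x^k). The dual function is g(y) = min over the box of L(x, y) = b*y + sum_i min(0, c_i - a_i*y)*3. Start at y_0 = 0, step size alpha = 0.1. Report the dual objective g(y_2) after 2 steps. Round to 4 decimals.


Dual ascent for LP: min 7*x1 + 5*x2, 5*x1 + 5*x2 = 24, 0 <= x_i <= 3
Step 1: y^k = 0.0, reduced costs: (7.0, 5.0)
  x^k = (0.0, 0.0), subgradient = b - a^T x = 24.0
  y^{k+1} = 0.0 + 0.1*24.0 = 2.4
Step 2: y^k = 2.4, reduced costs: (-5.0, -7.0)
  x^k = (3.0, 3.0), subgradient = b - a^T x = -6.0
  y^{k+1} = 2.4 + 0.1*-6.0 = 1.8
Dual objective at y_2 = 1.8: reduced costs (-2.0, -4.0), box minimizer x = (3.0, 3.0)
g(y_2) = b*y + (c1 - a1*y)*x1 + (c2 - a2*y)*x2 = 24*1.8 + (-2.0)*3.0 + (-4.0)*3.0 = 43.2 - 6.0 - 12.0 = 25.2


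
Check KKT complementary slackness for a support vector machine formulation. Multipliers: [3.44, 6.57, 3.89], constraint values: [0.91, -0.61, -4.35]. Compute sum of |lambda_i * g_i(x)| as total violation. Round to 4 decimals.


KKT complementary slackness check:
lambda_1 * g_1 = 3.44 * 0.91 = 3.1304
lambda_2 * g_2 = 6.57 * -0.61 = -4.0077
lambda_3 * g_3 = 3.89 * -4.35 = -16.9215
Total violation = 3.1304 + 4.0077 + 16.9215 = 24.0596


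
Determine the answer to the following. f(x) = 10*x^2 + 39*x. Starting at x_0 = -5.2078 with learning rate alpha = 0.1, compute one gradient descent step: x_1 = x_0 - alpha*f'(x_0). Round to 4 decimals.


We compute the gradient at x_0 and apply the update.
f'(x) = 20*x + 39
f'(-5.2078) = 20*-5.2078 + 39 = -65.156
x_1 = -5.2078 - 0.1*-65.156 = 1.3078


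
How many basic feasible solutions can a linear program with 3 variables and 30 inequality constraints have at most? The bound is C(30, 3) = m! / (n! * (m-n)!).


Each vertex corresponds to some choice of n active constraints out of m, so the number of vertices is at most C(m, n) = m! / (n!(m-n)!).
m = 30, n = 3
Numerator: 30 * 29 * 28
Denominator: 3! = 6
C(30, 3) = 4060


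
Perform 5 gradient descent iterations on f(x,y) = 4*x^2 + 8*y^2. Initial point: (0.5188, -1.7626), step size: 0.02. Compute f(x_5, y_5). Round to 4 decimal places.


Gradient descent on f(x,y) = 4*x^2 + 8*y^2.
Starting point: (0.5188, -1.7626), alpha = 0.02
Step 1: grad_x = 2*4*0.5188 = 4.1504, grad_y = 2*8*-1.7626 = -28.2016
  x_1 = 0.5188 - 0.02*4.1504 = 0.4358
  y_1 = -1.7626 - 0.02*-28.2016 = -1.1986
Step 2: grad_x = 2*4*0.4358 = 3.4863, grad_y = 2*8*-1.1986 = -19.1771
  x_2 = 0.4358 - 0.02*3.4863 = 0.3661
  y_2 = -1.1986 - 0.02*-19.1771 = -0.815
Step 3: grad_x = 2*4*0.3661 = 2.9285, grad_y = 2*8*-0.815 = -13.0404
  x_3 = 0.3661 - 0.02*2.9285 = 0.3075
  y_3 = -0.815 - 0.02*-13.0404 = -0.5542
Step 4: grad_x = 2*4*0.3075 = 2.46, grad_y = 2*8*-0.5542 = -8.8675
  x_4 = 0.3075 - 0.02*2.46 = 0.2583
  y_4 = -0.5542 - 0.02*-8.8675 = -0.3769
Step 5: grad_x = 2*4*0.2583 = 2.0664, grad_y = 2*8*-0.3769 = -6.0299
  x_5 = 0.2583 - 0.02*2.0664 = 0.217
  y_5 = -0.3769 - 0.02*-6.0299 = -0.2563
f(0.217, -0.2563) = 4*0.217^2 + 8*(-0.2563)^2 = 0.7137


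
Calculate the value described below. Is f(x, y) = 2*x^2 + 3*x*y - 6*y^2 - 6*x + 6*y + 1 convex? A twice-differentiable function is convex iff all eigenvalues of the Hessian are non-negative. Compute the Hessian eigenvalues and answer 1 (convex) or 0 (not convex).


The Hessian of f(x,y) = 2*x^2 + 3*x*y - 6*y^2 - 6*x + 6*y + 1 is:
H = [[4, 3], [3, -12]]
Trace = 4 - 12 = -8
Determinant = 4*-12 - (3)^2 = -57
Discriminant = (-8)^2 - 4*-57 = 292.0
Eigenvalues: lambda_1 = -12.544, lambda_2 = 4.544
The function is not convex.

0


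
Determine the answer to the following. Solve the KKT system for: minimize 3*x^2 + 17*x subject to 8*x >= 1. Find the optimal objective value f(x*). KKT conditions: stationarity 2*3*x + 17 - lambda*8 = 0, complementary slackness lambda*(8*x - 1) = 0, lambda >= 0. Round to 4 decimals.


Step 1: Try lambda = 0 (constraint inactive).
x_unc = -17/(2*3) = -2.8333
Check: 8*-2.8333 = -22.6664 < 1 -- violated!
Step 2: Constraint must be active: 8*x = 1
x* = 1/8 = 0.125
lambda = (2*3*0.125 + 17)/8 = 2.2188
Step 3: Compute optimal value.
f(x*) = 3*0.125^2 + 17*0.125 = 2.1719


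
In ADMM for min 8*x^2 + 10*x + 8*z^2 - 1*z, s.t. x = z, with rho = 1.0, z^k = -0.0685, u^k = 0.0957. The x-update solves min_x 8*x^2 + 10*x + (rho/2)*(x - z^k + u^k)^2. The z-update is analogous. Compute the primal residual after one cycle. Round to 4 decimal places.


ADMM iteration with rho = 1.0, z^k = -0.0685, u^k = 0.0957
Step 1: x-update.
Minimize 8*x^2 + 10*x + (1.0/2)*(x + 0.0685 + 0.0957)^2
FOC: (2*8 + 1.0)*x = -10 + 1.0*(-0.0685 - 0.0957)
x^{k+1} = -0.5979
Step 2: z-update.
Minimize 8*z^2 - 1*z + (1.0/2)*(-0.5979 - z + 0.0957)^2
FOC: (2*8 + 1.0)*z = 1 + 1.0*(-0.5979 + 0.0957)
z^{k+1} = 0.0293
Step 3: u-update.
u^{k+1} = 0.0957 - 0.5979 - 0.0293 = -0.5315
Step 4: Primal residual = |-0.5979 - 0.0293| = 0.6272


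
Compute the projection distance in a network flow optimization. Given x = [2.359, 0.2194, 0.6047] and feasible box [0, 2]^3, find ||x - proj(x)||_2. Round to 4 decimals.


Project each component onto [0, 2].
clip(2.359) = 2.0, clip(0.2194) = 0.2194, clip(0.6047) = 0.6047
Projection = [2.0, 0.2194, 0.6047]
Squared diffs: [0.1289, 0.0, 0.0]
Distance = sqrt(0.1289) = 0.359


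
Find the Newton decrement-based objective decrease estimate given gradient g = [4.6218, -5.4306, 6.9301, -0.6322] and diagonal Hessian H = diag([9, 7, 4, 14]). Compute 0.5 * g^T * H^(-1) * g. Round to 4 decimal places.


Step 1: H is diagonal, so H^(-1) * g = [0.5135, -0.7758, 1.7325, -0.0452].
Step 2: g^T H^(-1) g = sum_i g_i^2 / H_ii
  = (4.6218)^2/9 + (-5.4306)^2/7 + (6.9301)^2/4 + (-0.6322)^2/14
  = 2.3734 + 4.2131 + 12.0066 + 0.0285 = 18.6216
Step 3: Objective decrease = 0.5 * g^T H^(-1) g = 9.3108


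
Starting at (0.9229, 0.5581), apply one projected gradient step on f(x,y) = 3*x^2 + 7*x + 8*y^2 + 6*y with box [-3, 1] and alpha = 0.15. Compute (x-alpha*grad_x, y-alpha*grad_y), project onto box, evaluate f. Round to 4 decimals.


Step 1: Compute gradient at (0.9229, 0.5581).
grad_x = 2*3*0.9229 + 7 = 12.5374
grad_y = 2*8*0.5581 + 6 = 14.9296
Step 2: Gradient step.
x_raw = 0.9229 - 0.15*12.5374 = -0.9577
y_raw = 0.5581 - 0.15*14.9296 = -1.6813
Step 3: Project onto [-3, 1].
x_proj = clip(-0.9577) = -0.9577
y_proj = clip(-1.6813) = -1.6813
Step 4: Evaluate f.
f(-0.9577, -1.6813) = 8.5748


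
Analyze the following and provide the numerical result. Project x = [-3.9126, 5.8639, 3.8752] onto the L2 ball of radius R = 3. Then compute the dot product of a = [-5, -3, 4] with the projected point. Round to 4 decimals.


Step 1: Compute ||x|| (intermediates to 6 decimals).
||x|| = sqrt((-3.9126)^2 + 5.8639^2 + 3.8752^2) = 8.044311
Step 2: Project.
Since ||x|| > R, scale = R/||x|| = 3/8.044311 = 0.372934, proj(x) = scale * x
proj(x) = [-1.459142, 2.186848, 1.445194]
Step 3: Dot product.
a^T * proj(x) = -5*(-1.459142) - 3*2.186848 + 4*1.445194 = 6.5159


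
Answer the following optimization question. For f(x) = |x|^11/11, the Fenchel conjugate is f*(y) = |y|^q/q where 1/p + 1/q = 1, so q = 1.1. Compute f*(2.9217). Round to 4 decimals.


The conjugate exponent q satisfies 1/p + 1/q = 1.
p = 11, so q = 11/(11 - 1) = 1.1
|y|^q = 2.9217^1.1 = 3.2524
f*(2.9217) = 3.2524 / 1.1 = 2.9567


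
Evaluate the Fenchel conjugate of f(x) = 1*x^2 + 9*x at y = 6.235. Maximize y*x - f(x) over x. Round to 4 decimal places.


f*(y) = sup_x {y*x - a*x^2 - b*x} = sup_x {(y-b)*x - a*x^2}
FOC: (y - b) - 2a*x = 0 => x* = (y - b)/(2a)
x* = (6.235 - 9)/(2*1) = -1.3825
f*(6.235) = (y-b)^2/(4a) = (6.235 - 9)^2/(4*1)
= 7.6452/4 = 1.9113


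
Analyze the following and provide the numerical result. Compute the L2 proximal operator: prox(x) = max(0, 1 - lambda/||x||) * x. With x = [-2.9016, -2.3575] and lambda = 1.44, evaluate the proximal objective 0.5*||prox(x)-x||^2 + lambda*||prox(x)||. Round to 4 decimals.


Step 1: Compute ||x||.
||x|| = 3.7386
Step 2: Compute scaling factor.
scale = max(0, 1 - 1.44/3.7386) = 0.6148
Step 3: prox(x) = [-1.784, -1.4495]
||prox(x)|| = 2.2986
Step 4: Proximal objective.
0.5*||prox-x||^2 = 1.0368
lambda*||prox|| = 3.31
Total = 4.3468


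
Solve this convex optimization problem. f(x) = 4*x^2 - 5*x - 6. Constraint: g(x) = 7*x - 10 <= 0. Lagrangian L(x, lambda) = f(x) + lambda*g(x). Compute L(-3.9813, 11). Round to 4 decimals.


Step 1: Evaluate f(x).
f(-3.9813) = 4*(-3.9813)^2 - 5*(-3.9813) - 6 = 77.3095
Step 2: Evaluate g(x).
g(-3.9813) = 7*-3.9813 - 10 = -37.8691
Step 3: Compute Lagrangian.
L = 77.3095 + 11*-37.8691 = -339.2506


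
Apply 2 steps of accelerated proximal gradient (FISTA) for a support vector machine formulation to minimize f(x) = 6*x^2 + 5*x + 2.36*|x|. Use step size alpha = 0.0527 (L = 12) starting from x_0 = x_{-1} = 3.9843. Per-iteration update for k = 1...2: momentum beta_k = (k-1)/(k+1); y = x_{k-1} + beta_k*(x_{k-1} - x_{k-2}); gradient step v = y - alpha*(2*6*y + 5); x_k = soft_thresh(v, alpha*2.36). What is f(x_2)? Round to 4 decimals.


FISTA on f(x) = 6*x^2 + 5*x + 2.36*|x|
L = 12, alpha = 0.0527
Iteration 1: beta = 0.0, y = 3.9843 + 0.0*(3.9843 - 3.9843) = 3.9843
  grad(y) = 52.8116, v = y - alpha*grad = 1.2011
  prox(v) = soft_thresh(1.2011, 0.1244) = 1.0768
Iteration 2: beta = 0.3333, y = 1.0768 + 0.3333*(1.0768 - 3.9843) = 0.1076
  grad(y) = 6.2909, v = y - alpha*grad = -0.224
  prox(v) = soft_thresh(-0.224, 0.1244) = -0.0996
f(x_2) = 6*(-0.0996)^2 + 5*(-0.0996) + 2.36*|-0.0996| = -0.2034


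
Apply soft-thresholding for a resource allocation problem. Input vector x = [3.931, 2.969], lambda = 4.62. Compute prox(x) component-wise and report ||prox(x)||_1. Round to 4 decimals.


Soft-thresholding with lambda = 4.62:
prox(3.931) = sign(3.931)*max(|3.931| - 4.62, 0) = 0.0
prox(2.969) = sign(2.969)*max(|2.969| - 4.62, 0) = 0.0
prox(x) = [0.0, 0.0]
||prox(x)||_1 = 0.0 + 0.0 = 0.0


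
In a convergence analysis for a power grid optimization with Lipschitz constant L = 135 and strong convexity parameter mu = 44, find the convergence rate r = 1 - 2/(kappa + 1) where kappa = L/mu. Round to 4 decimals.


Step 1: Compute the condition number.
kappa = L/mu = 135/44 = 3.0682
Step 2: Compute the convergence rate.
r = 1 - 2/(kappa + 1) = 1 - 2*mu/(L + mu) = (L - mu)/(L + mu) = 91/179 = 0.5084


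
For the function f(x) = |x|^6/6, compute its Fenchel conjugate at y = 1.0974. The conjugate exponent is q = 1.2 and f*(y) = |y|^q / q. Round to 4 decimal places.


The conjugate exponent q satisfies 1/p + 1/q = 1.
p = 6, so q = 6/(6 - 1) = 1.2
|y|^q = 1.0974^1.2 = 1.118
f*(1.0974) = 1.118 / 1.2 = 0.9317


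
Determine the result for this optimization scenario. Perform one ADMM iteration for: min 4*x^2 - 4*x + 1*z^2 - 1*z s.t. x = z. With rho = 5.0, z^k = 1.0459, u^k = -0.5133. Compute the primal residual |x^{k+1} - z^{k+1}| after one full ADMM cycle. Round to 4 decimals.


ADMM iteration with rho = 5.0, z^k = 1.0459, u^k = -0.5133
Step 1: x-update.
Minimize 4*x^2 - 4*x + (5.0/2)*(x - 1.0459 - 0.5133)^2
FOC: (2*4 + 5.0)*x = 4 + 5.0*(1.0459 + 0.5133)
x^{k+1} = 0.9074
Step 2: z-update.
Minimize 1*z^2 - 1*z + (5.0/2)*(0.9074 - z - 0.5133)^2
FOC: (2*1 + 5.0)*z = 1 + 5.0*(0.9074 - 0.5133)
z^{k+1} = 0.4243
Step 3: u-update.
u^{k+1} = -0.5133 + 0.9074 - 0.4243 = -0.0303
Step 4: Primal residual = |0.9074 - 0.4243| = 0.483


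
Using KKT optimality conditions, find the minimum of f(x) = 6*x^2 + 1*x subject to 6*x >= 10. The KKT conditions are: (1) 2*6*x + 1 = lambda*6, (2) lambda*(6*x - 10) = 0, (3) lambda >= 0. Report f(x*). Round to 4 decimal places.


Step 1: Try lambda = 0 (constraint inactive).
x_unc = -1/(2*6) = -0.0833
Check: 6*-0.0833 = -0.4998 < 10 -- violated!
Step 2: Constraint must be active: 6*x = 10
x* = 10/6 = 5/3 = 1.6667 (rounded; the exact value 5/3 is used below)
lambda = (2*6*(5/3) + 1)/6 = 3.5
Step 3: Compute optimal value.
f(x*) = 6*(5/3)^2 + 1*(5/3) = 18.3333


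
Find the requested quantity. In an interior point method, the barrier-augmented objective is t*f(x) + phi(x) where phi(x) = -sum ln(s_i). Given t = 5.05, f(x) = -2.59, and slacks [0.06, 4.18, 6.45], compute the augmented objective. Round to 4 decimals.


Step 1: Compute log-barrier.
ln values: [-2.8134, 1.4303, 1.8641]
phi = -(-2.8134 + 1.4303 + 1.8641) = -0.481
Step 2: Compute augmented objective.
t*f(x) = 5.05*-2.59 = -13.0795
Total = -13.0795 - 0.481 = -13.5605


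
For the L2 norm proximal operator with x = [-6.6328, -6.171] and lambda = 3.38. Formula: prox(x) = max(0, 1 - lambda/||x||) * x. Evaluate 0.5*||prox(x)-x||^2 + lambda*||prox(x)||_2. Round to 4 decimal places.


Step 1: Compute ||x||.
||x|| = 9.0595
Step 2: Compute scaling factor.
scale = max(0, 1 - 3.38/9.0595) = 0.6269
Step 3: prox(x) = [-4.1582, -3.8687]
||prox(x)|| = 5.6795
Step 4: Proximal objective.
0.5*||prox-x||^2 = 5.7122
lambda*||prox|| = 19.1967
Total = 24.909


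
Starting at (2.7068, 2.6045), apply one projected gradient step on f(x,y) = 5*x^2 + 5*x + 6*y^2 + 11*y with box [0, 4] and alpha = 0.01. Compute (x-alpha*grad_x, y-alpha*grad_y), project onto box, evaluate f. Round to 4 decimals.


Step 1: Compute gradient at (2.7068, 2.6045).
grad_x = 2*5*2.7068 + 5 = 32.068
grad_y = 2*6*2.6045 + 11 = 42.254
Step 2: Gradient step.
x_raw = 2.7068 - 0.01*32.068 = 2.3861
y_raw = 2.6045 - 0.01*42.254 = 2.182
Step 3: Project onto [0, 4].
x_proj = clip(2.3861) = 2.3861
y_proj = clip(2.182) = 2.182
Step 4: Evaluate f.
f(2.3861, 2.182) = 92.9657


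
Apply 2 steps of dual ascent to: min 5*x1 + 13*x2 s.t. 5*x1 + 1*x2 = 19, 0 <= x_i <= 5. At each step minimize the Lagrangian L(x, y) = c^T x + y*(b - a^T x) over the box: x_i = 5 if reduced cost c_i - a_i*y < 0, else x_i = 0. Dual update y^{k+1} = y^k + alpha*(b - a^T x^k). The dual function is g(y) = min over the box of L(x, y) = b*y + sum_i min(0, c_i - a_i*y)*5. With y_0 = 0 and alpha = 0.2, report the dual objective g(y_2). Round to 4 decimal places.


Dual ascent for LP: min 5*x1 + 13*x2, 5*x1 + 1*x2 = 19, 0 <= x_i <= 5
Step 1: y^k = 0.0, reduced costs: (5.0, 13.0)
  x^k = (0.0, 0.0), subgradient = b - a^T x = 19.0
  y^{k+1} = 0.0 + 0.2*19.0 = 3.8
Step 2: y^k = 3.8, reduced costs: (-14.0, 9.2)
  x^k = (5.0, 0.0), subgradient = b - a^T x = -6.0
  y^{k+1} = 3.8 + 0.2*-6.0 = 2.6
Dual objective at y_2 = 2.6: reduced costs (-8.0, 10.4), box minimizer x = (5.0, 0.0)
g(y_2) = b*y + (c1 - a1*y)*x1 + (c2 - a2*y)*x2 = 19*2.6 + (-8.0)*5.0 + 10.4*0.0 = 49.4 - 40.0 + 0.0 = 9.4


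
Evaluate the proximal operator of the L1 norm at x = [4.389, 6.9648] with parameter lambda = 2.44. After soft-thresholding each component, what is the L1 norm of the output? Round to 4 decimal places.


Soft-thresholding with lambda = 2.44:
prox(4.389) = sign(4.389)*max(|4.389| - 2.44, 0) = 1.949
prox(6.9648) = sign(6.9648)*max(|6.9648| - 2.44, 0) = 4.5248
prox(x) = [1.949, 4.5248]
||prox(x)||_1 = 1.949 + 4.5248 = 6.4738


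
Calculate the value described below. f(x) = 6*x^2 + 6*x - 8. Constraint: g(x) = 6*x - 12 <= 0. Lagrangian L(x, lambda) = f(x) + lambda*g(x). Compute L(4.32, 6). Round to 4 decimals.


Step 1: Evaluate f(x).
f(4.32) = 6*4.32^2 + 6*4.32 - 8 = 129.8944
Step 2: Evaluate g(x).
g(4.32) = 6*4.32 - 12 = 13.92
Step 3: Compute Lagrangian.
L = 129.8944 + 6*13.92 = 213.4144


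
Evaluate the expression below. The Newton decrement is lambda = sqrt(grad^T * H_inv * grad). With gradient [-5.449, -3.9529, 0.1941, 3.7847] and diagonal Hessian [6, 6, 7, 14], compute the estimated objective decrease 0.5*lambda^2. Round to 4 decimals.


Step 1: H is diagonal, so H^(-1) * g = [-0.9082, -0.6588, 0.0277, 0.2703].
Step 2: g^T H^(-1) g = sum_i g_i^2 / H_ii
  = (-5.449)^2/6 + (-3.9529)^2/6 + (0.1941)^2/7 + (3.7847)^2/14
  = 4.9486 + 2.6042 + 0.0054 + 1.0231 = 8.5814
Step 3: Objective decrease = 0.5 * g^T H^(-1) g = 4.2907


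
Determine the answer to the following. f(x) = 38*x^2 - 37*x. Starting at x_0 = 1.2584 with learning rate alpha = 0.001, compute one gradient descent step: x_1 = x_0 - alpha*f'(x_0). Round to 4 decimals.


We compute the gradient at x_0 and apply the update.
f'(x) = 76*x - 37
f'(1.2584) = 76*1.2584 - 37 = 58.6384
x_1 = 1.2584 - 0.001*58.6384 = 1.1998


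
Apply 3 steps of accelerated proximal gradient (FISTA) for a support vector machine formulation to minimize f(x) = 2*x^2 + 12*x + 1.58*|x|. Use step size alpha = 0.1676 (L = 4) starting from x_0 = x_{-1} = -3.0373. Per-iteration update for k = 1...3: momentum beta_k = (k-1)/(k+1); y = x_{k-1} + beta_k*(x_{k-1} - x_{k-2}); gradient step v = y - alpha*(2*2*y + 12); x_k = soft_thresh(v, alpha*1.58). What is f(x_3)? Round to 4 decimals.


FISTA on f(x) = 2*x^2 + 12*x + 1.58*|x|
L = 4, alpha = 0.1676
Iteration 1: beta = 0.0, y = -3.0373 + 0.0*(-3.0373 + 3.0373) = -3.0373
  grad(y) = -0.1492, v = y - alpha*grad = -3.0123
  prox(v) = soft_thresh(-3.0123, 0.2648) = -2.7475
Iteration 2: beta = 0.3333, y = -2.7475 + 0.3333*(-2.7475 + 3.0373) = -2.6509
  grad(y) = 1.3965, v = y - alpha*grad = -2.8849
  prox(v) = soft_thresh(-2.8849, 0.2648) = -2.6201
Iteration 3: beta = 0.5, y = -2.6201 + 0.5*(-2.6201 + 2.7475) = -2.5564
  grad(y) = 1.7742, v = y - alpha*grad = -2.8538
  prox(v) = soft_thresh(-2.8538, 0.2648) = -2.589
f(x_3) = 2*(-2.589)^2 + 12*(-2.589) + 1.58*|-2.589| = -13.5715


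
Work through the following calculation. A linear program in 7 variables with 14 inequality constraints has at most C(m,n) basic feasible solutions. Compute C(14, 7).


Each vertex corresponds to some choice of n active constraints out of m, so the number of vertices is at most C(m, n) = m! / (n!(m-n)!).
m = 14, n = 7
Numerator: 14 * 13 * 12 * 11 * 10 * 9 * 8
Denominator: 7! = 5040
C(14, 7) = 3432


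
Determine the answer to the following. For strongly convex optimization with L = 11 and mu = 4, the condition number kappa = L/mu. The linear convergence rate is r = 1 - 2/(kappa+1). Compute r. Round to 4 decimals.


Step 1: Compute the condition number.
kappa = L/mu = 11/4 = 2.75
Step 2: Compute the convergence rate.
r = 1 - 2/(kappa + 1) = 1 - 2*mu/(L + mu) = (L - mu)/(L + mu) = 7/15 = 0.4667


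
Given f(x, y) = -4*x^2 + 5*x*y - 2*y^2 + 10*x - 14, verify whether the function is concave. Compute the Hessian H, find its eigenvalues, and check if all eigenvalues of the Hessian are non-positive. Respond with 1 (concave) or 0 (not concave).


The Hessian of f(x,y) = -4*x^2 + 5*x*y - 2*y^2 + 10*x - 14 is:
H = [[-8, 5], [5, -4]]
Trace = -8 - 4 = -12
Determinant = -8*-4 - (5)^2 = 7
Discriminant = (-12)^2 - 4*7 = 116.0
Eigenvalues: lambda_1 = -11.3852, lambda_2 = -0.6148
The function is concave.

1


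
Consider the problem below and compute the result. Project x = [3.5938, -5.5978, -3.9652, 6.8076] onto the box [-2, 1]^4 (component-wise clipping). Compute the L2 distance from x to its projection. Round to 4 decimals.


Project each component onto [-2, 1].
clip(3.5938) = 1.0, clip(-5.5978) = -2.0, clip(-3.9652) = -2.0, clip(6.8076) = 1.0
Projection = [1.0, -2.0, -2.0, 1.0]
Squared diffs: [6.7278, 12.9442, 3.862, 33.7282]
Distance = sqrt(57.2622) = 7.5672


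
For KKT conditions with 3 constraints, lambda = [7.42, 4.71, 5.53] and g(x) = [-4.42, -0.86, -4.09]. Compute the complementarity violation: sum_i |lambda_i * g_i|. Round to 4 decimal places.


KKT complementary slackness check:
lambda_1 * g_1 = 7.42 * -4.42 = -32.7964
lambda_2 * g_2 = 4.71 * -0.86 = -4.0506
lambda_3 * g_3 = 5.53 * -4.09 = -22.6177
Total violation = 32.7964 + 4.0506 + 22.6177 = 59.4647


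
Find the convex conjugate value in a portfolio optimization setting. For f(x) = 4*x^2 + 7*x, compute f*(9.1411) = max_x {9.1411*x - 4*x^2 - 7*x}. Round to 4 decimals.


f*(y) = sup_x {y*x - a*x^2 - b*x} = sup_x {(y-b)*x - a*x^2}
FOC: (y - b) - 2a*x = 0 => x* = (y - b)/(2a)
x* = (9.1411 - 7)/(2*4) = 0.2676
f*(9.1411) = (y-b)^2/(4a) = (9.1411 - 7)^2/(4*4)
= 4.5843/16 = 0.2865


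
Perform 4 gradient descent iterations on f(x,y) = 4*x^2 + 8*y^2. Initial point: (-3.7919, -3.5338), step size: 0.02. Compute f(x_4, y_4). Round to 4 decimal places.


Gradient descent on f(x,y) = 4*x^2 + 8*y^2.
Starting point: (-3.7919, -3.5338), alpha = 0.02
Step 1: grad_x = 2*4*-3.7919 = -30.3352, grad_y = 2*8*-3.5338 = -56.5408
  x_1 = -3.7919 - 0.02*-30.3352 = -3.1852
  y_1 = -3.5338 - 0.02*-56.5408 = -2.403
Step 2: grad_x = 2*4*-3.1852 = -25.4816, grad_y = 2*8*-2.403 = -38.4477
  x_2 = -3.1852 - 0.02*-25.4816 = -2.6756
  y_2 = -2.403 - 0.02*-38.4477 = -1.634
Step 3: grad_x = 2*4*-2.6756 = -21.4045, grad_y = 2*8*-1.634 = -26.1445
  x_3 = -2.6756 - 0.02*-21.4045 = -2.2475
  y_3 = -1.634 - 0.02*-26.1445 = -1.1111
Step 4: grad_x = 2*4*-2.2475 = -17.9798, grad_y = 2*8*-1.1111 = -17.7782
  x_4 = -2.2475 - 0.02*-17.9798 = -1.8879
  y_4 = -1.1111 - 0.02*-17.7782 = -0.7556
f(-1.8879, -0.7556) = 4*(-1.8879)^2 + 8*(-0.7556)^2 = 18.8235


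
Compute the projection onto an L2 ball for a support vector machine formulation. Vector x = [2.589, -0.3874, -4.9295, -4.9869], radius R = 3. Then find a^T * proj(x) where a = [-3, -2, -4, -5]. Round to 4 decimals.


Step 1: Compute ||x|| (intermediates to 6 decimals).
||x|| = sqrt(2.589^2 + (-0.3874)^2 + (-4.9295)^2 + (-4.9869)^2) = 7.484794
Step 2: Project.
Since ||x|| > R, scale = R/||x|| = 3/7.484794 = 0.400813, proj(x) = scale * x
proj(x) = [1.037705, -0.155275, -1.975808, -1.998814]
Step 3: Dot product.
a^T * proj(x) = -3*1.037705 - 2*(-0.155275) - 4*(-1.975808) - 5*(-1.998814) = 15.0947


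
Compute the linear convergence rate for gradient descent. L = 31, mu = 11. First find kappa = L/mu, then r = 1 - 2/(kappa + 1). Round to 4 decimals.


Step 1: Compute the condition number.
kappa = L/mu = 31/11 = 2.8182
Step 2: Compute the convergence rate.
r = 1 - 2/(kappa + 1) = 1 - 2*mu/(L + mu) = (L - mu)/(L + mu) = 20/42 = 0.4762


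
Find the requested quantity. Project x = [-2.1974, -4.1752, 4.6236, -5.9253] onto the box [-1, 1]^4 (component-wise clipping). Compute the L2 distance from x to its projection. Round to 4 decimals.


Project each component onto [-1, 1].
clip(-2.1974) = -1.0, clip(-4.1752) = -1.0, clip(4.6236) = 1.0, clip(-5.9253) = -1.0
Projection = [-1.0, -1.0, 1.0, -1.0]
Squared diffs: [1.4338, 10.0819, 13.1305, 24.2586]
Distance = sqrt(48.9048) = 6.9932


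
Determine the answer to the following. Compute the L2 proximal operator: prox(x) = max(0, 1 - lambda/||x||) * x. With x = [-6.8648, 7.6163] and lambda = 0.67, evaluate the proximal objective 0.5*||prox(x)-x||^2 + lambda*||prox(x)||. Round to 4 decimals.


Step 1: Compute ||x||.
||x|| = 10.2535
Step 2: Compute scaling factor.
scale = max(0, 1 - 0.67/10.2535) = 0.9347
Step 3: prox(x) = [-6.4162, 7.1186]
||prox(x)|| = 9.5835
Step 4: Proximal objective.
0.5*||prox-x||^2 = 0.2245
lambda*||prox|| = 6.4209
Total = 6.6454


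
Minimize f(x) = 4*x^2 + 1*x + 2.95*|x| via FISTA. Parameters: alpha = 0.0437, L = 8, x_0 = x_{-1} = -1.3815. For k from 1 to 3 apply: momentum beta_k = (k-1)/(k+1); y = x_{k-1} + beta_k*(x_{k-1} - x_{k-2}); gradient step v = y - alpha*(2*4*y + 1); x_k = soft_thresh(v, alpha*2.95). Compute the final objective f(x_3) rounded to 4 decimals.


FISTA on f(x) = 4*x^2 + 1*x + 2.95*|x|
L = 8, alpha = 0.0437
Iteration 1: beta = 0.0, y = -1.3815 + 0.0*(-1.3815 + 1.3815) = -1.3815
  grad(y) = -10.052, v = y - alpha*grad = -0.9422
  prox(v) = soft_thresh(-0.9422, 0.1289) = -0.8133
Iteration 2: beta = 0.3333, y = -0.8133 + 0.3333*(-0.8133 + 1.3815) = -0.6239
  grad(y) = -3.9913, v = y - alpha*grad = -0.4495
  prox(v) = soft_thresh(-0.4495, 0.1289) = -0.3206
Iteration 3: beta = 0.5, y = -0.3206 + 0.5*(-0.3206 + 0.8133) = -0.0742
  grad(y) = 0.4063, v = y - alpha*grad = -0.092
  prox(v) = soft_thresh(-0.092, 0.1289) = 0.0
f(x_3) = 4*0.0^2 + 1*0.0 + 2.95*|0.0| = 0.0


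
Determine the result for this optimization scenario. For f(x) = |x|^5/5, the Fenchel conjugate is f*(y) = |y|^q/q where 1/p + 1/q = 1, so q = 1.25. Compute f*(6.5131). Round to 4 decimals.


The conjugate exponent q satisfies 1/p + 1/q = 1.
p = 5, so q = 5/(5 - 1) = 1.25
|y|^q = 6.5131^1.25 = 10.4048
f*(6.5131) = 10.4048 / 1.25 = 8.3239


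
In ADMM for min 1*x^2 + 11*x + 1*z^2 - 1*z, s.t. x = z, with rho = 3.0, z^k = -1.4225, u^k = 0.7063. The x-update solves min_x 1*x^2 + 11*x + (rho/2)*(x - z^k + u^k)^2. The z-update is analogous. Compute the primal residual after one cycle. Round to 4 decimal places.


ADMM iteration with rho = 3.0, z^k = -1.4225, u^k = 0.7063
Step 1: x-update.
Minimize 1*x^2 + 11*x + (3.0/2)*(x + 1.4225 + 0.7063)^2
FOC: (2*1 + 3.0)*x = -11 + 3.0*(-1.4225 - 0.7063)
x^{k+1} = -3.4773
Step 2: z-update.
Minimize 1*z^2 - 1*z + (3.0/2)*(-3.4773 - z + 0.7063)^2
FOC: (2*1 + 3.0)*z = 1 + 3.0*(-3.4773 + 0.7063)
z^{k+1} = -1.4626
Step 3: u-update.
u^{k+1} = 0.7063 - 3.4773 + 1.4626 = -1.3084
Step 4: Primal residual = |-3.4773 + 1.4626| = 2.0147


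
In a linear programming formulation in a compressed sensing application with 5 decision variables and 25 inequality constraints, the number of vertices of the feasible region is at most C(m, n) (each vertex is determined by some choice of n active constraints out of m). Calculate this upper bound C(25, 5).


Each vertex corresponds to some choice of n active constraints out of m, so the number of vertices is at most C(m, n) = m! / (n!(m-n)!).
m = 25, n = 5
Numerator: 25 * 24 * 23 * 22 * 21
Denominator: 5! = 120
C(25, 5) = 53130


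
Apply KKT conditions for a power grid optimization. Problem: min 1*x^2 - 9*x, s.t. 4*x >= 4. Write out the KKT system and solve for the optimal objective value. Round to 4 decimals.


Step 1: Try lambda = 0 (constraint inactive).
Stationarity: 2*1*x - 9 = 0
x* = 9/(2*1) = 4.5
Check constraint: 4*4.5 = 18.0 >= 4 -- satisfied.
Step 2: Compute optimal value.
f(x*) = 1*4.5^2 - 9*4.5 = -20.25


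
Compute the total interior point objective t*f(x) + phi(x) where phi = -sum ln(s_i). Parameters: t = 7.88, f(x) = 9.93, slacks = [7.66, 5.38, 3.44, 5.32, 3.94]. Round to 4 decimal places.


Step 1: Compute log-barrier.
ln values: [2.036, 1.6827, 1.2355, 1.6715, 1.3712]
phi = -(2.036 + 1.6827 + 1.2355 + 1.6715 + 1.3712) = -7.9968
Step 2: Compute augmented objective.
t*f(x) = 7.88*9.93 = 78.2484
Total = 78.2484 - 7.9968 = 70.2516


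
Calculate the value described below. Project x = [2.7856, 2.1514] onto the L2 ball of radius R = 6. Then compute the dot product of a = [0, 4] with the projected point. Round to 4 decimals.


Step 1: Compute ||x|| (intermediates to 6 decimals).
||x|| = sqrt(2.7856^2 + 2.1514^2) = 3.519672
Step 2: Project.
Since ||x|| <= R, proj = x (no scaling needed).
proj(x) = [2.7856, 2.1514]
Step 3: Dot product.
a^T * proj(x) = 0*2.7856 + 4*2.1514 = 8.6056


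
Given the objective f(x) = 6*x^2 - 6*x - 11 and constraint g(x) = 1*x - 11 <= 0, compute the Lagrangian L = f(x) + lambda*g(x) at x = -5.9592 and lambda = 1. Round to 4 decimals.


Step 1: Evaluate f(x).
f(-5.9592) = 6*(-5.9592)^2 - 6*(-5.9592) - 11 = 237.8276
Step 2: Evaluate g(x).
g(-5.9592) = 1*-5.9592 - 11 = -16.9592
Step 3: Compute Lagrangian.
L = 237.8276 + 1*-16.9592 = 220.8684


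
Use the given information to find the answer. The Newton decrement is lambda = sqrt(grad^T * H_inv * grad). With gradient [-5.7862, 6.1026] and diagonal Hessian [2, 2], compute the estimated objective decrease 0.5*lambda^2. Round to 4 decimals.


Step 1: H is diagonal, so H^(-1) * g = [-2.8931, 3.0513].
Step 2: g^T H^(-1) g = sum_i g_i^2 / H_ii
  = (-5.7862)^2/2 + (6.1026)^2/2
  = 16.7401 + 18.6209 = 35.3609
Step 3: Objective decrease = 0.5 * g^T H^(-1) g = 17.6805


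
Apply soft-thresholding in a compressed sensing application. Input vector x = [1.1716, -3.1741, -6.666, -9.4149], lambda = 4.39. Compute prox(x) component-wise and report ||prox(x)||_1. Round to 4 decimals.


Soft-thresholding with lambda = 4.39:
prox(1.1716) = sign(1.1716)*max(|1.1716| - 4.39, 0) = 0.0
prox(-3.1741) = sign(-3.1741)*max(|-3.1741| - 4.39, 0) = 0.0
prox(-6.666) = sign(-6.666)*max(|-6.666| - 4.39, 0) = -2.276
prox(-9.4149) = sign(-9.4149)*max(|-9.4149| - 4.39, 0) = -5.0249
prox(x) = [0.0, 0.0, -2.276, -5.0249]
||prox(x)||_1 = 0.0 + 0.0 + 2.276 + 5.0249 = 7.3009


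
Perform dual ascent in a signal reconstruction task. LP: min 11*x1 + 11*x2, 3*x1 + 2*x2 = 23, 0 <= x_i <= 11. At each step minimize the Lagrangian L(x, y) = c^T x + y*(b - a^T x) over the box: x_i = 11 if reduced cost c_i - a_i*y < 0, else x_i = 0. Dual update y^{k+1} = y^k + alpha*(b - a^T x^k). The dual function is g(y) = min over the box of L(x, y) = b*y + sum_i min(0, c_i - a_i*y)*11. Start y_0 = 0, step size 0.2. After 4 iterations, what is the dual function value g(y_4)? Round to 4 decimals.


Dual ascent for LP: min 11*x1 + 11*x2, 3*x1 + 2*x2 = 23, 0 <= x_i <= 11
Step 1: y^k = 0.0, reduced costs: (11.0, 11.0)
  x^k = (0.0, 0.0), subgradient = b - a^T x = 23.0
  y^{k+1} = 0.0 + 0.2*23.0 = 4.6
Step 2: y^k = 4.6, reduced costs: (-2.8, 1.8)
  x^k = (11.0, 0.0), subgradient = b - a^T x = -10.0
  y^{k+1} = 4.6 + 0.2*-10.0 = 2.6
Step 3: y^k = 2.6, reduced costs: (3.2, 5.8)
  x^k = (0.0, 0.0), subgradient = b - a^T x = 23.0
  y^{k+1} = 2.6 + 0.2*23.0 = 7.2
Step 4: y^k = 7.2, reduced costs: (-10.6, -3.4)
  x^k = (11.0, 11.0), subgradient = b - a^T x = -32.0
  y^{k+1} = 7.2 + 0.2*-32.0 = 0.8
Dual objective at y_4 = 0.8: reduced costs (8.6, 9.4), box minimizer x = (0.0, 0.0)
g(y_4) = b*y + (c1 - a1*y)*x1 + (c2 - a2*y)*x2 = 23*0.8 + 8.6*0.0 + 9.4*0.0 = 18.4 + 0.0 + 0.0 = 18.4


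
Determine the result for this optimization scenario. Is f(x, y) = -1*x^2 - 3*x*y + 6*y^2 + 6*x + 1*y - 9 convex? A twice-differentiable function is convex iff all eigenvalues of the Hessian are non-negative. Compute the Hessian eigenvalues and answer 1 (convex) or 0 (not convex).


The Hessian of f(x,y) = -1*x^2 - 3*x*y + 6*y^2 + 6*x + 1*y - 9 is:
H = [[-2, -3], [-3, 12]]
Trace = -2 + 12 = 10
Determinant = -2*12 - (-3)^2 = -33
Discriminant = (10)^2 - 4*-33 = 232.0
Eigenvalues: lambda_1 = -2.6158, lambda_2 = 12.6158
The function is not convex.

0


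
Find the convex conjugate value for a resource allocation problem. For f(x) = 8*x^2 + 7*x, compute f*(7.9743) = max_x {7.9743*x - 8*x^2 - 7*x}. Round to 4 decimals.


f*(y) = sup_x {y*x - a*x^2 - b*x} = sup_x {(y-b)*x - a*x^2}
FOC: (y - b) - 2a*x = 0 => x* = (y - b)/(2a)
x* = (7.9743 - 7)/(2*8) = 0.0609
f*(7.9743) = (y-b)^2/(4a) = (7.9743 - 7)^2/(4*8)
= 0.9493/32 = 0.0297


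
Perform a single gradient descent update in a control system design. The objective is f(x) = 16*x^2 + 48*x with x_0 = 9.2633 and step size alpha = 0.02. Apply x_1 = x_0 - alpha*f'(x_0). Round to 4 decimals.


We compute the gradient at x_0 and apply the update.
f'(x) = 32*x + 48
f'(9.2633) = 32*9.2633 + 48 = 344.4256
x_1 = 9.2633 - 0.02*344.4256 = 2.3748


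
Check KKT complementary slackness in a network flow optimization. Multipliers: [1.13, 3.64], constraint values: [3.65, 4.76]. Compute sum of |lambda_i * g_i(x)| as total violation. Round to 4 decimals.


KKT complementary slackness check:
lambda_1 * g_1 = 1.13 * 3.65 = 4.1245
lambda_2 * g_2 = 3.64 * 4.76 = 17.3264
Total violation = 4.1245 + 17.3264 = 21.4509


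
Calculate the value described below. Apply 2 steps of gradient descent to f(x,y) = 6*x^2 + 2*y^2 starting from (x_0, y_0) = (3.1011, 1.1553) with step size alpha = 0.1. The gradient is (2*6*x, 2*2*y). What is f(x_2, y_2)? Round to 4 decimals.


Gradient descent on f(x,y) = 6*x^2 + 2*y^2.
Starting point: (3.1011, 1.1553), alpha = 0.1
Step 1: grad_x = 2*6*3.1011 = 37.2132, grad_y = 2*2*1.1553 = 4.6212
  x_1 = 3.1011 - 0.1*37.2132 = -0.6202
  y_1 = 1.1553 - 0.1*4.6212 = 0.6932
Step 2: grad_x = 2*6*-0.6202 = -7.4426, grad_y = 2*2*0.6932 = 2.7727
  x_2 = -0.6202 - 0.1*-7.4426 = 0.124
  y_2 = 0.6932 - 0.1*2.7727 = 0.4159
f(0.124, 0.4159) = 6*0.124^2 + 2*0.4159^2 = 0.4383


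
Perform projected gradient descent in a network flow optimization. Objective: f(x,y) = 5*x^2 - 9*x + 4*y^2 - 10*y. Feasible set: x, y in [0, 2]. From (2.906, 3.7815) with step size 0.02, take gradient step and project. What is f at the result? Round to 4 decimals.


Step 1: Compute gradient at (2.906, 3.7815).
grad_x = 2*5*2.906 - 9 = 20.06
grad_y = 2*4*3.7815 - 10 = 20.252
Step 2: Gradient step.
x_raw = 2.906 - 0.02*20.06 = 2.5048
y_raw = 3.7815 - 0.02*20.252 = 3.3765
Step 3: Project onto [0, 2].
x_proj = clip(2.5048) = 2.0
y_proj = clip(3.3765) = 2.0
Step 4: Evaluate f.
f(2.0, 2.0) = -2.0


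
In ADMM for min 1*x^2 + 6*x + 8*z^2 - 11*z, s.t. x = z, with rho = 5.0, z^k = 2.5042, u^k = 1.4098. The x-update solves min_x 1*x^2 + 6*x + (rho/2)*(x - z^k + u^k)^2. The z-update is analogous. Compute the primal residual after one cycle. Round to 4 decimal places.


ADMM iteration with rho = 5.0, z^k = 2.5042, u^k = 1.4098
Step 1: x-update.
Minimize 1*x^2 + 6*x + (5.0/2)*(x - 2.5042 + 1.4098)^2
FOC: (2*1 + 5.0)*x = -6 + 5.0*(2.5042 - 1.4098)
x^{k+1} = -0.0754
Step 2: z-update.
Minimize 8*z^2 - 11*z + (5.0/2)*(-0.0754 - z + 1.4098)^2
FOC: (2*8 + 5.0)*z = 11 + 5.0*(-0.0754 + 1.4098)
z^{k+1} = 0.8415
Step 3: u-update.
u^{k+1} = 1.4098 - 0.0754 - 0.8415 = 0.4929
Step 4: Primal residual = |-0.0754 - 0.8415| = 0.9169


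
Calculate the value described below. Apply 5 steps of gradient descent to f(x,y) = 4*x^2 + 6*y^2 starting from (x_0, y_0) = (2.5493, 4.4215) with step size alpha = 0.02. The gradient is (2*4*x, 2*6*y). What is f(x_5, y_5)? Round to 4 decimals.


Gradient descent on f(x,y) = 4*x^2 + 6*y^2.
Starting point: (2.5493, 4.4215), alpha = 0.02
Step 1: grad_x = 2*4*2.5493 = 20.3944, grad_y = 2*6*4.4215 = 53.058
  x_1 = 2.5493 - 0.02*20.3944 = 2.1414
  y_1 = 4.4215 - 0.02*53.058 = 3.3603
Step 2: grad_x = 2*4*2.1414 = 17.1313, grad_y = 2*6*3.3603 = 40.3241
  x_2 = 2.1414 - 0.02*17.1313 = 1.7988
  y_2 = 3.3603 - 0.02*40.3241 = 2.5539
Step 3: grad_x = 2*4*1.7988 = 14.3903, grad_y = 2*6*2.5539 = 30.6463
  x_3 = 1.7988 - 0.02*14.3903 = 1.511
  y_3 = 2.5539 - 0.02*30.6463 = 1.9409
Step 4: grad_x = 2*4*1.511 = 12.0878, grad_y = 2*6*1.9409 = 23.2912
  x_4 = 1.511 - 0.02*12.0878 = 1.2692
  y_4 = 1.9409 - 0.02*23.2912 = 1.4751
Step 5: grad_x = 2*4*1.2692 = 10.1538, grad_y = 2*6*1.4751 = 17.7013
  x_5 = 1.2692 - 0.02*10.1538 = 1.0661
  y_5 = 1.4751 - 0.02*17.7013 = 1.1211
f(1.0661, 1.1211) = 4*1.0661^2 + 6*1.1211^2 = 12.0876


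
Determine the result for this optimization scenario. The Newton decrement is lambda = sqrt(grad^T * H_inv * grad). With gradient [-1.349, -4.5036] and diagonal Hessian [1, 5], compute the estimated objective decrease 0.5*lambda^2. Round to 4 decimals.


Step 1: H is diagonal, so H^(-1) * g = [-1.349, -0.9007].
Step 2: g^T H^(-1) g = sum_i g_i^2 / H_ii
  = (-1.349)^2/1 + (-4.5036)^2/5
  = 1.8198 + 4.0565 = 5.8763
Step 3: Objective decrease = 0.5 * g^T H^(-1) g = 2.9381


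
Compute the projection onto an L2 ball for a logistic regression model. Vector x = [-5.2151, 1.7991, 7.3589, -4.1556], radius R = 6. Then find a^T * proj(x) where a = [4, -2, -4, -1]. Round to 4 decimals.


Step 1: Compute ||x|| (intermediates to 6 decimals).
||x|| = sqrt((-5.2151)^2 + 1.7991^2 + 7.3589^2 + (-4.1556)^2) = 10.092396
Step 2: Project.
Since ||x|| > R, scale = R/||x|| = 6/10.092396 = 0.594507, proj(x) = scale * x
proj(x) = [-3.100413, 1.069578, 4.374918, -2.470533]
Step 3: Dot product.
a^T * proj(x) = 4*(-3.100413) - 2*1.069578 - 4*4.374918 - 1*(-2.470533) = -29.5699


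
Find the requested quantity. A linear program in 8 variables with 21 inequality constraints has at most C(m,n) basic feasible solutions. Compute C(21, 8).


Each vertex corresponds to some choice of n active constraints out of m, so the number of vertices is at most C(m, n) = m! / (n!(m-n)!).
m = 21, n = 8
Numerator: 21 * 20 * 19 * 18 * 17 * 16 * 15 * 14
Denominator: 8! = 40320
C(21, 8) = 203490


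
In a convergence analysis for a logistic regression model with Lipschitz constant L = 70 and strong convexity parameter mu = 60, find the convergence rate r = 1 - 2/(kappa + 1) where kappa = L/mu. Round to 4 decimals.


Step 1: Compute the condition number.
kappa = L/mu = 70/60 = 1.1667
Step 2: Compute the convergence rate.
r = 1 - 2/(kappa + 1) = 1 - 2*mu/(L + mu) = (L - mu)/(L + mu) = 10/130 = 0.0769


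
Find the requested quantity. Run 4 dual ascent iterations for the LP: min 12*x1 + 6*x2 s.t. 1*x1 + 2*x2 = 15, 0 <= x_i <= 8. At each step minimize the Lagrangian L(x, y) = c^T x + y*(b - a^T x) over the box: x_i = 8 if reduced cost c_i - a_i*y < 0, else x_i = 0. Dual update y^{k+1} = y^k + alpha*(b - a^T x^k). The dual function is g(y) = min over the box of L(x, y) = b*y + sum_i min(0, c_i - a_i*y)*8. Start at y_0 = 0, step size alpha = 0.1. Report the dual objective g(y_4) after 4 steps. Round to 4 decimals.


Dual ascent for LP: min 12*x1 + 6*x2, 1*x1 + 2*x2 = 15, 0 <= x_i <= 8
Step 1: y^k = 0.0, reduced costs: (12.0, 6.0)
  x^k = (0.0, 0.0), subgradient = b - a^T x = 15.0
  y^{k+1} = 0.0 + 0.1*15.0 = 1.5
Step 2: y^k = 1.5, reduced costs: (10.5, 3.0)
  x^k = (0.0, 0.0), subgradient = b - a^T x = 15.0
  y^{k+1} = 1.5 + 0.1*15.0 = 3.0
Step 3: y^k = 3.0, reduced costs: (9.0, 0.0)
  x^k = (0.0, 0.0), subgradient = b - a^T x = 15.0
  y^{k+1} = 3.0 + 0.1*15.0 = 4.5
Step 4: y^k = 4.5, reduced costs: (7.5, -3.0)
  x^k = (0.0, 8.0), subgradient = b - a^T x = -1.0
  y^{k+1} = 4.5 + 0.1*-1.0 = 4.4
Dual objective at y_4 = 4.4: reduced costs (7.6, -2.8), box minimizer x = (0.0, 8.0)
g(y_4) = b*y + (c1 - a1*y)*x1 + (c2 - a2*y)*x2 = 15*4.4 + 7.6*0.0 + (-2.8)*8.0 = 66.0 + 0.0 - 22.4 = 43.6


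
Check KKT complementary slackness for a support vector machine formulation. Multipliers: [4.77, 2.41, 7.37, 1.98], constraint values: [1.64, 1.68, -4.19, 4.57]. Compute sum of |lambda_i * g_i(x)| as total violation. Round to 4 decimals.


KKT complementary slackness check:
lambda_1 * g_1 = 4.77 * 1.64 = 7.8228
lambda_2 * g_2 = 2.41 * 1.68 = 4.0488
lambda_3 * g_3 = 7.37 * -4.19 = -30.8803
lambda_4 * g_4 = 1.98 * 4.57 = 9.0486
Total violation = 7.8228 + 4.0488 + 30.8803 + 9.0486 = 51.8005
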